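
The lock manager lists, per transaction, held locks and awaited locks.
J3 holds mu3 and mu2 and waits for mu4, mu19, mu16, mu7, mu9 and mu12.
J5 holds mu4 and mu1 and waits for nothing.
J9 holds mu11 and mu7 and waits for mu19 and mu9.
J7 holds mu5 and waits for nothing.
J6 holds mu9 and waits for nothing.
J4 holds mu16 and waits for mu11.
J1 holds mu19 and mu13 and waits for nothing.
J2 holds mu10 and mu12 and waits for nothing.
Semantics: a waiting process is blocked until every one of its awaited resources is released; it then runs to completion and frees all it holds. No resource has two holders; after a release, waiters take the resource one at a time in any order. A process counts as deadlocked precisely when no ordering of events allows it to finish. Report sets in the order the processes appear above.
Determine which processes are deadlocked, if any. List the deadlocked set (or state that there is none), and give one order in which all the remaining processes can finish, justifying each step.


Nothing here is deadlocked.
Key observation: the wait graph is acyclic; completion cascades from the unblocked processes through everyone else.
The rest can finish in the order J1, J5, J2, J6, J9, J7, J4, J3.
Check, step by step:
  J1 waits on nothing -> runs at once and releases mu19 and mu13
  J5 waits on nothing -> runs at once and releases mu4 and mu1
  J2 waits on nothing -> runs at once and releases mu10 and mu12
  J6 waits on nothing -> runs at once and releases mu9
  run J9 (all its waits — mu19 and mu9 — are resolved); releases mu11 and mu7
  J7 waits on nothing -> runs at once and releases mu5
  run J4 (all its waits — mu11 — are resolved); releases mu16
  run J3 (all its waits — mu4, mu19, mu16, mu7, mu9 and mu12 — are resolved); releases mu3 and mu2


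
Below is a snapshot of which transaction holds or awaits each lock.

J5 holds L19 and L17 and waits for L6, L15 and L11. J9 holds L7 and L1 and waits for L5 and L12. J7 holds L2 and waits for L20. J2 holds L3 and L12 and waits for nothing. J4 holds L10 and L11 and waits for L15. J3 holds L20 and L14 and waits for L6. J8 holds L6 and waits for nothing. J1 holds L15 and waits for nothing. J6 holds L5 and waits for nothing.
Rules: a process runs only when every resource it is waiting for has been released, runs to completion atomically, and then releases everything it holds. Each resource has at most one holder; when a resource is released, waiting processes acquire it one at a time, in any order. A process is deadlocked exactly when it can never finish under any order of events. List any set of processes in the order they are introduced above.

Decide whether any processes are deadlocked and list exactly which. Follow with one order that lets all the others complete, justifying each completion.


The deadlocked set is empty.
Key observation: the wait relation is loop-free; peeling off processes with no waits unwinds the whole state.
A valid finishing order for the others: J1, J8, J4, J5, J3, J6, J7, J2, J9.
Step-by-step check:
  J1: no waits; runs immediately, freeing L15
  J8: no waits; runs immediately, freeing L6
  J4: everything it awaited (L15) is free; runs, freeing L10 and L11
  J5: everything it awaited (L6, L15 and L11) is free; runs, freeing L19 and L17
  J3: everything it awaited (L6) is free; runs, freeing L20 and L14
  J6: no waits; runs immediately, freeing L5
  J7: everything it awaited (L20) is free; runs, freeing L2
  J2: no waits; runs immediately, freeing L3 and L12
  J9: everything it awaited (L5 and L12) is free; runs, freeing L7 and L1


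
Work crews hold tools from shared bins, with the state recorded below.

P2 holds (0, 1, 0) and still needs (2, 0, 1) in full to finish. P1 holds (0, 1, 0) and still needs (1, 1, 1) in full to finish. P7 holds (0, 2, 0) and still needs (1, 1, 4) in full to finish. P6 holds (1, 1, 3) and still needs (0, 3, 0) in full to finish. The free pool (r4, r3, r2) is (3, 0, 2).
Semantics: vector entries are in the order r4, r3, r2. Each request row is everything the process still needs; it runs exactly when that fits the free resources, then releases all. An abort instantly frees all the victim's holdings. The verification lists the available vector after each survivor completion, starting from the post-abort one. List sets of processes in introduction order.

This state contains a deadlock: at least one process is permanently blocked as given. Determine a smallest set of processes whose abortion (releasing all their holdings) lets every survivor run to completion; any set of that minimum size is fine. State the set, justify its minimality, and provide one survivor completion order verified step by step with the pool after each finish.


Minimum abort set: P7.
Key observation: no ordering could ever have run P6 before the abort of P7; with (0, 2, 0) back in the pool it fits at step 2.
Why nothing smaller works: aborting no one leaves the state deadlocked as given.
Survivors finish in the order: P1, P6, P2. Verifying each step (pool after the aborts first):
  pool = (3, 2, 2)
  run P1 (needs (1, 1, 1), free (3, 2, 2)); after release of (0, 1, 0) the pool is (3, 3, 2)
  run P6 (needs (0, 3, 0), free (3, 3, 2)); after release of (1, 1, 3) the pool is (4, 4, 5)
  run P2 (needs (2, 0, 1), free (4, 4, 5)); after release of (0, 1, 0) the pool is (4, 5, 5)


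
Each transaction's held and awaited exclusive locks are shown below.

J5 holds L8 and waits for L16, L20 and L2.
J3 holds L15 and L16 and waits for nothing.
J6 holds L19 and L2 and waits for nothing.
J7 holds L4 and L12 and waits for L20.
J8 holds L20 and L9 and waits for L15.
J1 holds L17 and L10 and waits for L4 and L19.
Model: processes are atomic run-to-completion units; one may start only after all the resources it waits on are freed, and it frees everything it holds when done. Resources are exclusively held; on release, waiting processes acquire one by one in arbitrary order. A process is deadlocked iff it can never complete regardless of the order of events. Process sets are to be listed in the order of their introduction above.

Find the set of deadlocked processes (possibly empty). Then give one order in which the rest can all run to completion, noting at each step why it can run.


No process is deadlocked.
Key observation: the wait relation is loop-free; peeling off processes with no waits unwinds the whole state.
One completion order for the rest: J6, J3, J8, J7, J5, J1.
Check, step by step:
  J6 waits on nothing -> runs at once and releases L19 and L2
  J3 waits on nothing -> runs at once and releases L15 and L16
  run J8 (all its waits — L15 — are resolved); releases L20 and L9
  run J7 (all its waits — L20 — are resolved); releases L4 and L12
  run J5 (all its waits — L16, L20 and L2 — are resolved); releases L8
  run J1 (all its waits — L4 and L19 — are resolved); releases L17 and L10


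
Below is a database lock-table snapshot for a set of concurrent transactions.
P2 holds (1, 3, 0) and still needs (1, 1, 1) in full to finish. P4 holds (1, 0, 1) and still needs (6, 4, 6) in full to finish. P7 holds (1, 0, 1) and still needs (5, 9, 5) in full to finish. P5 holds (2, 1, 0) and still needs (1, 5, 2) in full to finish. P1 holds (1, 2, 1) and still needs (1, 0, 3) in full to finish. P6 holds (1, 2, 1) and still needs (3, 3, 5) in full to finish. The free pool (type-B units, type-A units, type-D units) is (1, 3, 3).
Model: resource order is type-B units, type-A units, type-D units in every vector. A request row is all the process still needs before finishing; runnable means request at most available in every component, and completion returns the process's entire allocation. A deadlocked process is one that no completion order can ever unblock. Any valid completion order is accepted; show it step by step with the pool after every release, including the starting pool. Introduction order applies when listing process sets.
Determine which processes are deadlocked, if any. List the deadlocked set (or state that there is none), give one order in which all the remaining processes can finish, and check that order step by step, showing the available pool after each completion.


Deadlocked: P4, P7 and P6.
Key observation: even finishing P2, P1, P5 leaves just (5, 9, 4) free — too little type-D units for any of the remaining processes.
The rest can finish in the order P2, P1, P5. Walking it through:
  pool = (1, 3, 3)
  P2 needs (1, 1, 1) <= (1, 3, 3) -> finishes; pool += (1, 3, 0) = (2, 6, 3)
  P1 needs (1, 0, 3) <= (2, 6, 3) -> finishes; pool += (1, 2, 1) = (3, 8, 4)
  P5 needs (1, 5, 2) <= (3, 8, 4) -> finishes; pool += (2, 1, 0) = (5, 9, 4)
The blocked processes can never fit:
  P4 still needs (6, 4, 6) but only (5, 9, 4) is free — short on type-B units and type-D units
  P7 still needs (5, 9, 5) but only (5, 9, 4) is free — short on type-D units
  P6 still needs (3, 3, 5) but only (5, 9, 4) is free — short on type-D units


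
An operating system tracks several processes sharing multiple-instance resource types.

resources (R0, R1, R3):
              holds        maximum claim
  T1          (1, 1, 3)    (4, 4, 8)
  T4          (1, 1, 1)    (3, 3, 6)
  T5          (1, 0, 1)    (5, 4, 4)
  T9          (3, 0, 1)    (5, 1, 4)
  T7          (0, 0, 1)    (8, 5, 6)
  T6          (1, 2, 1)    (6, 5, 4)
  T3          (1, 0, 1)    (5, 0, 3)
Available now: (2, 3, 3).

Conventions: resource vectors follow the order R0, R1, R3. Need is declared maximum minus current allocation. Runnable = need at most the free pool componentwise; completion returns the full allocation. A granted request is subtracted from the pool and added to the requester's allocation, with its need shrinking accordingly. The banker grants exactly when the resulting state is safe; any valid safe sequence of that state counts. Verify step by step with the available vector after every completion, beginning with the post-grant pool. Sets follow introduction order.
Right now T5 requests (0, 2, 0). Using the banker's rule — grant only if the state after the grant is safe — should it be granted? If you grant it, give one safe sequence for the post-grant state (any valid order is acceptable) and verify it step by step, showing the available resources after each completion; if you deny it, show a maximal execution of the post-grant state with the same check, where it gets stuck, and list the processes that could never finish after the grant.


DENY. Granting would leave the state unsafe.
Key observation: even finishing T9, T3 leaves just (6, 1, 5) free — too little R1 for any of the remaining processes.
Pretend the grant happened; the run T9, T3 goes as far as possible. Step-by-step check:
  pool = (2, 1, 3)
  run T9 (needs (2, 1, 3), free (2, 1, 3)); after release of (3, 0, 1) the pool is (5, 1, 4)
  run T3 (needs (4, 0, 2), free (5, 1, 4)); after release of (1, 0, 1) the pool is (6, 1, 5)
  T1 still needs (3, 3, 5) but only (6, 1, 5) is free — short on R1
  T4 still needs (2, 2, 5) but only (6, 1, 5) is free — short on R1
  T5 still needs (4, 2, 3) but only (6, 1, 5) is free — short on R1
  T7 still needs (8, 5, 5) but only (6, 1, 5) is free — short on R0 and R1
  T6 still needs (5, 3, 3) but only (6, 1, 5) is free — short on R1
Post-grant, the permanently blocked set is T1, T4, T5, T7 and T6.


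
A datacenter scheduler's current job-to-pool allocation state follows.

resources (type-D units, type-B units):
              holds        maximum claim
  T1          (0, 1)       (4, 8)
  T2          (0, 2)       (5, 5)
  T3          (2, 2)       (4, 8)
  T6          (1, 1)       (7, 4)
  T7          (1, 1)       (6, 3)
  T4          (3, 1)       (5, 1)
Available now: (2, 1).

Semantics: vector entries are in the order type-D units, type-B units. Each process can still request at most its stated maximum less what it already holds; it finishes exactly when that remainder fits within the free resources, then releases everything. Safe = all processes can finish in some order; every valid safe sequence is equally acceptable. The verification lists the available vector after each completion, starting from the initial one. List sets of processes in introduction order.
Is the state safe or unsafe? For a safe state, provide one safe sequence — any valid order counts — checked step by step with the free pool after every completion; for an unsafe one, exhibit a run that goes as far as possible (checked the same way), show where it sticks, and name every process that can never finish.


SAFE. One safe sequence: T4, T7, T6, T2, T3, T1.
Key observation: reading the order forward, T4 is the first process whose need (2, 0) meets the free pool (2, 1) exactly on a resource it requests.
Check, step by step:
  pool = (2, 1)
  run T4 (needs (2, 0), free (2, 1)); after release of (3, 1) the pool is (5, 2)
  run T7 (needs (5, 2), free (5, 2)); after release of (1, 1) the pool is (6, 3)
  run T6 (needs (6, 3), free (6, 3)); after release of (1, 1) the pool is (7, 4)
  run T2 (needs (5, 3), free (7, 4)); after release of (0, 2) the pool is (7, 6)
  run T3 (needs (2, 6), free (7, 6)); after release of (2, 2) the pool is (9, 8)
  run T1 (needs (4, 7), free (9, 8)); after release of (0, 1) the pool is (9, 9)


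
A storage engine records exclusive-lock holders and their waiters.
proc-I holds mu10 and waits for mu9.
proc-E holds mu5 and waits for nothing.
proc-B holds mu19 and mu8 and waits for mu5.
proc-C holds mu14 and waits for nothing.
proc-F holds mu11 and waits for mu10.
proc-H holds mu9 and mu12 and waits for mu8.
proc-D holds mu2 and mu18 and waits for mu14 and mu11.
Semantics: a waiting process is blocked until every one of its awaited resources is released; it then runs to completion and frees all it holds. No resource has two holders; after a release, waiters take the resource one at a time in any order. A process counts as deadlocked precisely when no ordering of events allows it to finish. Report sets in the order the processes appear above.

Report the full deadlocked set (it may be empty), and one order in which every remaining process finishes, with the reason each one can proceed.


No process is deadlocked.
Key observation: all waits point, directly or indirectly, at processes that can finish, so nothing is permanently blocked.
A valid finishing order for the others: proc-E, proc-B, proc-H, proc-I, proc-C, proc-F, proc-D.
Walking it through:
  proc-E: no waits; runs immediately, freeing mu5
  run proc-B (all its waits — mu5 — are resolved); releases mu19 and mu8
  run proc-H (all its waits — mu8 — are resolved); releases mu9 and mu12
  run proc-I (all its waits — mu9 — are resolved); releases mu10
  proc-C: no waits; runs immediately, freeing mu14
  run proc-F (all its waits — mu10 — are resolved); releases mu11
  run proc-D (all its waits — mu14 and mu11 — are resolved); releases mu2 and mu18


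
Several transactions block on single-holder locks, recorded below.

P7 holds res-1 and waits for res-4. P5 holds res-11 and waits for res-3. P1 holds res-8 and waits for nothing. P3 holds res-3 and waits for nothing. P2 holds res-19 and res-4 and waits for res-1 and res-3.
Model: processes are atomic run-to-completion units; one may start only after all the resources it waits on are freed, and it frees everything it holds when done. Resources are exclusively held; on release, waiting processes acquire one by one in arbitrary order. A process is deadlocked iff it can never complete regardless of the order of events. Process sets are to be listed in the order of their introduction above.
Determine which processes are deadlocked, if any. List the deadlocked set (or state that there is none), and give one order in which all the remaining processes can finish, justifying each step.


Deadlocked: P7 and P2.
Key observation: the loop P7 -> P2 -> P7 blocks itself forever; no other process is dragged down with it.
The rest can finish in the order P3, P1, P5.
Check, step by step:
  run P3 (it waits on nothing); releases res-3
  run P1 (it waits on nothing); releases res-8
  P5: everything it awaited (res-3) is free; runs, freeing res-11


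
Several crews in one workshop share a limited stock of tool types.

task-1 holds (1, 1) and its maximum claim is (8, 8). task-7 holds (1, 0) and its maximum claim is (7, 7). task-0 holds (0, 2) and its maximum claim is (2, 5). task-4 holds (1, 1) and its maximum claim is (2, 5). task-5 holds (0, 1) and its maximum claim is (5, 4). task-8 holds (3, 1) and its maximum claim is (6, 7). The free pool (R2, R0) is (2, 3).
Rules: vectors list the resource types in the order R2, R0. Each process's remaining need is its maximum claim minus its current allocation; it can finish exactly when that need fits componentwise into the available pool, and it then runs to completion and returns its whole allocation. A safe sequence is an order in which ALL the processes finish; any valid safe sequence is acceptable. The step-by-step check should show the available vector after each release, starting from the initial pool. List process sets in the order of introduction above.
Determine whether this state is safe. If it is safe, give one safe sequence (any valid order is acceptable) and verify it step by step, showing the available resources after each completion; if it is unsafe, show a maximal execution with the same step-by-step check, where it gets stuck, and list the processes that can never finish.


SAFE, for example via the order task-0, task-4, task-8, task-7, task-5, task-1.
Key observation: task-0 marks the first exact bind of the order: its need (2, 3) fits the free (2, 3) with zero slack on a requested resource.
Verifying each step:
  pool = (2, 3)
  task-0: need (2, 3) fits (2, 3); releases (0, 2), pool now (2, 5)
  task-4: need (1, 4) fits (2, 5); releases (1, 1), pool now (3, 6)
  task-8: need (3, 6) fits (3, 6); releases (3, 1), pool now (6, 7)
  task-7: need (6, 7) fits (6, 7); releases (1, 0), pool now (7, 7)
  task-5: need (5, 3) fits (7, 7); releases (0, 1), pool now (7, 8)
  task-1: need (7, 7) fits (7, 8); releases (1, 1), pool now (8, 9)


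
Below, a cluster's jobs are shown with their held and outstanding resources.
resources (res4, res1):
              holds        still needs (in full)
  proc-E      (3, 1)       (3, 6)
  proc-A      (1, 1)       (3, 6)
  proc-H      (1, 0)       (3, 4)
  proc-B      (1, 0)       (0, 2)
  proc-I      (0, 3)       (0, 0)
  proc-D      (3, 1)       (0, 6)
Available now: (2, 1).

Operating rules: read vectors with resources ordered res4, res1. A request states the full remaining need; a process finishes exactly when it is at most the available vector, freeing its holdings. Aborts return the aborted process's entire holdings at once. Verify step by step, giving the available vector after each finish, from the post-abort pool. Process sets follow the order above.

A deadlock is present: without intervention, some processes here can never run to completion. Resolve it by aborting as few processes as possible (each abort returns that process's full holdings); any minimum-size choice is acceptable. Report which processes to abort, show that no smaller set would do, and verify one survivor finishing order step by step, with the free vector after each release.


Minimum abort set: proc-E and proc-D.
Key observation: proc-A was stuck for good until proc-E and proc-D gave back (6, 2); in the order shown it finishes at step 3.
Why nothing smaller works — every single abort fails: proc-E alone leaves proc-A blocked (short on res1); proc-A alone leaves proc-E blocked (short on res1); proc-H alone leaves proc-E blocked (short on res1); proc-B alone leaves proc-E blocked (short on res1); proc-I alone leaves proc-E blocked (short on res1); proc-D alone leaves proc-E blocked (short on res1).
The survivors complete as proc-B, proc-I, proc-A, proc-H. Verifying each step (starting from the post-abort pool):
  pool = (8, 3)
  proc-B: need (0, 2) fits (8, 3); releases (1, 0), pool now (9, 3)
  proc-I: need (0, 0) fits (9, 3); releases (0, 3), pool now (9, 6)
  proc-A: need (3, 6) fits (9, 6); releases (1, 1), pool now (10, 7)
  proc-H: need (3, 4) fits (10, 7); releases (1, 0), pool now (11, 7)


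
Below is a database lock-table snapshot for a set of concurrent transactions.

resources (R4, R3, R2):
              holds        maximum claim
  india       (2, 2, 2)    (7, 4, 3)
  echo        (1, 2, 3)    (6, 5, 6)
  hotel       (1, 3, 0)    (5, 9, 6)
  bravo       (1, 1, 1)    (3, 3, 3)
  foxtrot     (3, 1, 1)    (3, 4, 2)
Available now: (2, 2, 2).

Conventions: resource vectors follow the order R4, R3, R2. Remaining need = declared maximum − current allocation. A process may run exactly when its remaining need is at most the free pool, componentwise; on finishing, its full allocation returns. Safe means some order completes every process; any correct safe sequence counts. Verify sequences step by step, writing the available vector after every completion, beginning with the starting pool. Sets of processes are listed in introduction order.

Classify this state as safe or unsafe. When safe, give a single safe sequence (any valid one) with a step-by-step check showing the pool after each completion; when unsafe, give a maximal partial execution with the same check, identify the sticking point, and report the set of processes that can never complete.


SAFE. One safe sequence: bravo, foxtrot, india, hotel, echo.
Key observation: the order's first zero-slack moment is bravo ((2, 2, 2) needed, (2, 2, 2) free — a requested resource with nothing to spare).
Check, step by step:
  pool = (2, 2, 2)
  bravo: need (2, 2, 2) fits (2, 2, 2); releases (1, 1, 1), pool now (3, 3, 3)
  foxtrot: need (0, 3, 1) fits (3, 3, 3); releases (3, 1, 1), pool now (6, 4, 4)
  india: need (5, 2, 1) fits (6, 4, 4); releases (2, 2, 2), pool now (8, 6, 6)
  hotel: need (4, 6, 6) fits (8, 6, 6); releases (1, 3, 0), pool now (9, 9, 6)
  echo: need (5, 3, 3) fits (9, 9, 6); releases (1, 2, 3), pool now (10, 11, 9)


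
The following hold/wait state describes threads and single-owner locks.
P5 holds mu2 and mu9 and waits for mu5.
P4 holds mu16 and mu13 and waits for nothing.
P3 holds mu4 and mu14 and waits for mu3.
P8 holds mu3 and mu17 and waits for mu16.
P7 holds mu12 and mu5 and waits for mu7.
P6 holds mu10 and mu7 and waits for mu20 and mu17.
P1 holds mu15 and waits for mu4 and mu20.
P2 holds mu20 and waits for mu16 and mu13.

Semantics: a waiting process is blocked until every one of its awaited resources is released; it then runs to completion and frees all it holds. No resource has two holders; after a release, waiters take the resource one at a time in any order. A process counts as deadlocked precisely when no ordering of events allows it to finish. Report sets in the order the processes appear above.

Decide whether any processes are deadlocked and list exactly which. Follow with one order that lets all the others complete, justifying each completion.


No process is deadlocked.
Key observation: the waits form no ring: some process can always run, and its releases unblock the others one by one.
The rest can finish in the order P4, P8, P3, P2, P6, P7, P5, P1.
Check, step by step:
  P4 waits on nothing -> runs at once and releases mu16 and mu13
  P8: everything it awaited (mu16) is free; runs, freeing mu3 and mu17
  P3: everything it awaited (mu3) is free; runs, freeing mu4 and mu14
  P2: everything it awaited (mu16 and mu13) is free; runs, freeing mu20
  P6: everything it awaited (mu20 and mu17) is free; runs, freeing mu10 and mu7
  P7: everything it awaited (mu7) is free; runs, freeing mu12 and mu5
  P5: everything it awaited (mu5) is free; runs, freeing mu2 and mu9
  P1: everything it awaited (mu4 and mu20) is free; runs, freeing mu15


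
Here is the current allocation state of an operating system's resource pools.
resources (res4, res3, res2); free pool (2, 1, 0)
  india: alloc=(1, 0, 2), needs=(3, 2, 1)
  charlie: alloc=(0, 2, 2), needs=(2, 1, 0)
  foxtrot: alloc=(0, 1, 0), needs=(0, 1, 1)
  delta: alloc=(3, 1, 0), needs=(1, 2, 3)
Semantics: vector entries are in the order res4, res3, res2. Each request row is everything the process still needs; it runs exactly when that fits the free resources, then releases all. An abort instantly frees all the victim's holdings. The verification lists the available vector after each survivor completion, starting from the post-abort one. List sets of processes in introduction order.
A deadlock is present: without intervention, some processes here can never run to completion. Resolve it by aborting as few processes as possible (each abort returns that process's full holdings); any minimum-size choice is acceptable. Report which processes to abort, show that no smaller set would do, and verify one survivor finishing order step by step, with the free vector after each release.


Minimum abort set: delta.
Key observation: the returned (3, 1, 0) from delta is what brings india — unrunnable before, under any order — into play at step 2.
No smaller set exists: with zero aborts the deadlock remains.
One survivor order: charlie, india, foxtrot. Walking it through (post-abort pool first):
  pool = (5, 2, 0)
  charlie: need (2, 1, 0) fits (5, 2, 0); releases (0, 2, 2), pool now (5, 4, 2)
  india: need (3, 2, 1) fits (5, 4, 2); releases (1, 0, 2), pool now (6, 4, 4)
  foxtrot: need (0, 1, 1) fits (6, 4, 4); releases (0, 1, 0), pool now (6, 5, 4)


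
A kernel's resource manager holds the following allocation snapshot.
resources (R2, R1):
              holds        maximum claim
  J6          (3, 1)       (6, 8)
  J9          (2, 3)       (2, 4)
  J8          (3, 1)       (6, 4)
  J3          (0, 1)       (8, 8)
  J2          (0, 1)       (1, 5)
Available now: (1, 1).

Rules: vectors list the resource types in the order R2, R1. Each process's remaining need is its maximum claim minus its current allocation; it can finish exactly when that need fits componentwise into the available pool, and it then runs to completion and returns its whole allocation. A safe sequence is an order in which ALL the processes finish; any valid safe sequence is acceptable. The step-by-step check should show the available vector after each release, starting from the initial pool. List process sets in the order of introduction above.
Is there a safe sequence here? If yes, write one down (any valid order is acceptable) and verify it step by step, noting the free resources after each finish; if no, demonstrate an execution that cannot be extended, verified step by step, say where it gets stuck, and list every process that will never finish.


UNSAFE — no complete ordering exists.
Key observation: R1 is the bottleneck — with J9, J2, J8 done the pool holds (6, 6), short of every remaining need.
Going as far as possible: J9, J2, J8; after that, nothing fits. Walking it through:
  pool = (1, 1)
  J9: need (0, 1) fits (1, 1); releases (2, 3), pool now (3, 4)
  J2: need (1, 4) fits (3, 4); releases (0, 1), pool now (3, 5)
  J8: need (3, 3) fits (3, 5); releases (3, 1), pool now (6, 6)
  J6 cannot run: need (3, 7) vs free (6, 6) (insufficient R1)
  J3 cannot run: need (8, 7) vs free (6, 6) (insufficient R2 and R1)
Processes that can never finish: J6 and J3.


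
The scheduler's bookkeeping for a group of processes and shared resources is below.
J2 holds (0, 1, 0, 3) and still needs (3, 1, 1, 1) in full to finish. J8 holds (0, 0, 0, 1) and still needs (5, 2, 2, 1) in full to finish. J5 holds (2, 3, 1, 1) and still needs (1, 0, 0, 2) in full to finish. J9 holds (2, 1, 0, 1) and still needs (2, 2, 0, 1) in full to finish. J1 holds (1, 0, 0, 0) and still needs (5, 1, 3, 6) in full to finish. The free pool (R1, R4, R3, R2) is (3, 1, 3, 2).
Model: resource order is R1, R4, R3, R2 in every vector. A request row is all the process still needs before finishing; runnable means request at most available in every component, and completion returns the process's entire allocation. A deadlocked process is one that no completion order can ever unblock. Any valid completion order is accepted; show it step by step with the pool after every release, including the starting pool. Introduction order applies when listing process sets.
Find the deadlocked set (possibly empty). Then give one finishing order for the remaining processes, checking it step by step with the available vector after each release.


Nothing here is deadlocked.
Key observation: the pool covers J2 at once, and every later process fits after earlier releases.
One completion order for the rest: J2, J5, J9, J1, J8. Verifying each step:
  pool = (3, 1, 3, 2)
  J2 needs (3, 1, 1, 1) <= (3, 1, 3, 2) -> finishes; pool += (0, 1, 0, 3) = (3, 2, 3, 5)
  J5 needs (1, 0, 0, 2) <= (3, 2, 3, 5) -> finishes; pool += (2, 3, 1, 1) = (5, 5, 4, 6)
  J9 needs (2, 2, 0, 1) <= (5, 5, 4, 6) -> finishes; pool += (2, 1, 0, 1) = (7, 6, 4, 7)
  J1 needs (5, 1, 3, 6) <= (7, 6, 4, 7) -> finishes; pool += (1, 0, 0, 0) = (8, 6, 4, 7)
  J8 needs (5, 2, 2, 1) <= (8, 6, 4, 7) -> finishes; pool += (0, 0, 0, 1) = (8, 6, 4, 8)


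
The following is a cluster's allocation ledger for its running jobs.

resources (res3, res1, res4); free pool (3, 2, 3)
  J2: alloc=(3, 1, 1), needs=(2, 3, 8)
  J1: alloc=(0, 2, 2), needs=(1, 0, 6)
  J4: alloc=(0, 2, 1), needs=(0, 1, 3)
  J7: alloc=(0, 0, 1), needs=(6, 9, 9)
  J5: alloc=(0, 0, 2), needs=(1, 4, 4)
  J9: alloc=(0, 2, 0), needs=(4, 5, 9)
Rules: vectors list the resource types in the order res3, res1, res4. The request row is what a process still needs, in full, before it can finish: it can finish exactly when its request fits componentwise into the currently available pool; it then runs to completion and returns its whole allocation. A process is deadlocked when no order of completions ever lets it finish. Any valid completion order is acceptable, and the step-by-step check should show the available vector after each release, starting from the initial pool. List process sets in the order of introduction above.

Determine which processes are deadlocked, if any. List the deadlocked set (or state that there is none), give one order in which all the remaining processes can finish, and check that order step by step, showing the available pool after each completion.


No process is deadlocked.
Key observation: J4 fits the free pool immediately, and its release cascades until everyone finishes.
The rest can finish in the order J4, J5, J1, J2, J9, J7. Check, step by step:
  pool = (3, 2, 3)
  J4 needs (0, 1, 3) <= (3, 2, 3) -> finishes; pool += (0, 2, 1) = (3, 4, 4)
  J5 needs (1, 4, 4) <= (3, 4, 4) -> finishes; pool += (0, 0, 2) = (3, 4, 6)
  J1 needs (1, 0, 6) <= (3, 4, 6) -> finishes; pool += (0, 2, 2) = (3, 6, 8)
  J2 needs (2, 3, 8) <= (3, 6, 8) -> finishes; pool += (3, 1, 1) = (6, 7, 9)
  J9 needs (4, 5, 9) <= (6, 7, 9) -> finishes; pool += (0, 2, 0) = (6, 9, 9)
  J7 needs (6, 9, 9) <= (6, 9, 9) -> finishes; pool += (0, 0, 1) = (6, 9, 10)


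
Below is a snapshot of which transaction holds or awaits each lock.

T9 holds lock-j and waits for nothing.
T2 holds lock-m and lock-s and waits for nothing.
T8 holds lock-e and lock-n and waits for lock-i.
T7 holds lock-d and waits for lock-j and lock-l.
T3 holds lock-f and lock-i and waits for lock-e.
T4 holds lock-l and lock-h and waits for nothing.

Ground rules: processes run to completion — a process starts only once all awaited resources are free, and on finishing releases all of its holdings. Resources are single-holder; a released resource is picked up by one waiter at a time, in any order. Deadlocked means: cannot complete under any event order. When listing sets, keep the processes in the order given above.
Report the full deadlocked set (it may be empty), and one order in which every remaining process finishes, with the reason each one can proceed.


Deadlocked set: T8 and T3.
Key observation: the cycle T8 -> T3 -> T8 can never break — each member waits on the next; no other process is dragged down with it.
A valid finishing order for the others: T4, T2, T9, T7.
Check, step by step:
  run T4 (it waits on nothing); releases lock-l and lock-h
  run T2 (it waits on nothing); releases lock-m and lock-s
  run T9 (it waits on nothing); releases lock-j
  T7: everything it awaited (lock-j and lock-l) is free; runs, freeing lock-d


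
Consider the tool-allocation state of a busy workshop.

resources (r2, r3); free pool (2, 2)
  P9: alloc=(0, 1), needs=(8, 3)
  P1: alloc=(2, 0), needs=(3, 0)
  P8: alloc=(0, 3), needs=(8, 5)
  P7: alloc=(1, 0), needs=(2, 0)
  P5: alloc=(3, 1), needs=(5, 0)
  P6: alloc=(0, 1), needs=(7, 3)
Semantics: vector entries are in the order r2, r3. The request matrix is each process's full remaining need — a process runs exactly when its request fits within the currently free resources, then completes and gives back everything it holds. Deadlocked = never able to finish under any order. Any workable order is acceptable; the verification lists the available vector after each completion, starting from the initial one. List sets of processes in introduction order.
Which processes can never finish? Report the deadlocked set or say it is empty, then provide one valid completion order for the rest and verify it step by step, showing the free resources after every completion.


The deadlocked set is empty.
Key observation: the pool covers P7 at once, and every later process fits after earlier releases.
A valid finishing order for the others: P7, P1, P5, P9, P6, P8. Check, step by step:
  pool = (2, 2)
  P7: need (2, 0) fits (2, 2); releases (1, 0), pool now (3, 2)
  P1: need (3, 0) fits (3, 2); releases (2, 0), pool now (5, 2)
  P5: need (5, 0) fits (5, 2); releases (3, 1), pool now (8, 3)
  P9: need (8, 3) fits (8, 3); releases (0, 1), pool now (8, 4)
  P6: need (7, 3) fits (8, 4); releases (0, 1), pool now (8, 5)
  P8: need (8, 5) fits (8, 5); releases (0, 3), pool now (8, 8)


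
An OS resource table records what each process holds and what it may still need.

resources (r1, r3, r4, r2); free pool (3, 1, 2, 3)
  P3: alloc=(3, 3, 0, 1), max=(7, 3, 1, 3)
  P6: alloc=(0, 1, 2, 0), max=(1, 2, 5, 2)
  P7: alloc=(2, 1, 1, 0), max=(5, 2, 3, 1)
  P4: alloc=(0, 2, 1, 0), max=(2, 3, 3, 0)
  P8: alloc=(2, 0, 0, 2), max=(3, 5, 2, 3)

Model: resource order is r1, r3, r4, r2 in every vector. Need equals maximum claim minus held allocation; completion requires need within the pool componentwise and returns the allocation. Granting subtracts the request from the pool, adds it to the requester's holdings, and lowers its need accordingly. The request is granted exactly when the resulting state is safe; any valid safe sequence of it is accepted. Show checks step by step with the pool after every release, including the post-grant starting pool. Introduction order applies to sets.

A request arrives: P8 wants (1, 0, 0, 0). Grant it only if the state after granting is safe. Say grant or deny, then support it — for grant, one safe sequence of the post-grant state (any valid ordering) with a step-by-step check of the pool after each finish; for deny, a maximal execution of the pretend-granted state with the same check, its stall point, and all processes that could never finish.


DENY. Granting would leave the state unsafe.
Key observation: after P4, P6 the pool peaks at (2, 4, 5, 3), and each blocked process is short somewhere: P3 on r1; P7 on r1; P8 on r3.
After a pretend grant, a maximal execution: P4, P6 — then nothing else fits. Step-by-step check:
  pool = (2, 1, 2, 3)
  P4 needs (2, 1, 2, 0) <= (2, 1, 2, 3) -> finishes; pool += (0, 2, 1, 0) = (2, 3, 3, 3)
  P6 needs (1, 1, 3, 2) <= (2, 3, 3, 3) -> finishes; pool += (0, 1, 2, 0) = (2, 4, 5, 3)
  P3 cannot run: need (4, 0, 1, 2) vs free (2, 4, 5, 3) (insufficient r1)
  P7 cannot run: need (3, 1, 2, 1) vs free (2, 4, 5, 3) (insufficient r1)
  P8 cannot run: need (0, 5, 2, 1) vs free (2, 4, 5, 3) (insufficient r3)
Post-grant, the permanently blocked set is P3, P7 and P8.


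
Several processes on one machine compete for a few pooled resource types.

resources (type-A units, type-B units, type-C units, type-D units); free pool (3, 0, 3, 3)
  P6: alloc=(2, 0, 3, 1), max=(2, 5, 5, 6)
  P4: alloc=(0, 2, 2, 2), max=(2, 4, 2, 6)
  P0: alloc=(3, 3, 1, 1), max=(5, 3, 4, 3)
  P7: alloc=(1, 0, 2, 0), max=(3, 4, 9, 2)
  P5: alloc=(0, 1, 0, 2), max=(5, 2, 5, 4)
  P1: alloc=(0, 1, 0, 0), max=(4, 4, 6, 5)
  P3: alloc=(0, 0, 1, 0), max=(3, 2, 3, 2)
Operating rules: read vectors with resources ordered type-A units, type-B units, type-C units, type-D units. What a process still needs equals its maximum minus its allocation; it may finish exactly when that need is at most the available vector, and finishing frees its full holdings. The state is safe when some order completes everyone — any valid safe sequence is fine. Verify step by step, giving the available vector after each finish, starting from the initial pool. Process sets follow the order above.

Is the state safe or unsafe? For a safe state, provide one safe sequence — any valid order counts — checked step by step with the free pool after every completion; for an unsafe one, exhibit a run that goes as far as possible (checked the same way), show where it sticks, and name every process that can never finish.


SAFE. One safe sequence: P0, P4, P3, P7, P5, P6, P1.
Key observation: P0 is the earliest step where a requested resource binds exactly: need (2, 0, 3, 2), pool (3, 0, 3, 3) at its turn.
Walking it through:
  pool = (3, 0, 3, 3)
  run P0 (needs (2, 0, 3, 2), free (3, 0, 3, 3)); after release of (3, 3, 1, 1) the pool is (6, 3, 4, 4)
  run P4 (needs (2, 2, 0, 4), free (6, 3, 4, 4)); after release of (0, 2, 2, 2) the pool is (6, 5, 6, 6)
  run P3 (needs (3, 2, 2, 2), free (6, 5, 6, 6)); after release of (0, 0, 1, 0) the pool is (6, 5, 7, 6)
  run P7 (needs (2, 4, 7, 2), free (6, 5, 7, 6)); after release of (1, 0, 2, 0) the pool is (7, 5, 9, 6)
  run P5 (needs (5, 1, 5, 2), free (7, 5, 9, 6)); after release of (0, 1, 0, 2) the pool is (7, 6, 9, 8)
  run P6 (needs (0, 5, 2, 5), free (7, 6, 9, 8)); after release of (2, 0, 3, 1) the pool is (9, 6, 12, 9)
  run P1 (needs (4, 3, 6, 5), free (9, 6, 12, 9)); after release of (0, 1, 0, 0) the pool is (9, 7, 12, 9)


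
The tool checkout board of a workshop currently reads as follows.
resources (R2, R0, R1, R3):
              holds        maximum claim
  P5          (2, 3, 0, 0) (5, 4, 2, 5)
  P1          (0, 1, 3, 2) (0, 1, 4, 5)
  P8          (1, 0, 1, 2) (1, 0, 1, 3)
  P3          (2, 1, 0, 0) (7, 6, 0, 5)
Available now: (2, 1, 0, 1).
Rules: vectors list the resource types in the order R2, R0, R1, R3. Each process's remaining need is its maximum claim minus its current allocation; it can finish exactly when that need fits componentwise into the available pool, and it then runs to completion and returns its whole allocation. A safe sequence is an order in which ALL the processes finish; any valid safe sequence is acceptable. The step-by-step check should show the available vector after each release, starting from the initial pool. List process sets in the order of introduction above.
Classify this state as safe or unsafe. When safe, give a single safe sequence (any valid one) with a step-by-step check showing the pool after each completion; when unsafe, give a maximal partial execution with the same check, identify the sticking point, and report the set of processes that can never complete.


SAFE — a valid safe sequence is P8, P1, P5, P3.
Key observation: P8 is the earliest step where a requested resource binds exactly: need (0, 0, 0, 1), pool (2, 1, 0, 1) at its turn.
Verifying each step:
  pool = (2, 1, 0, 1)
  P8: need (0, 0, 0, 1) fits (2, 1, 0, 1); releases (1, 0, 1, 2), pool now (3, 1, 1, 3)
  P1: need (0, 0, 1, 3) fits (3, 1, 1, 3); releases (0, 1, 3, 2), pool now (3, 2, 4, 5)
  P5: need (3, 1, 2, 5) fits (3, 2, 4, 5); releases (2, 3, 0, 0), pool now (5, 5, 4, 5)
  P3: need (5, 5, 0, 5) fits (5, 5, 4, 5); releases (2, 1, 0, 0), pool now (7, 6, 4, 5)


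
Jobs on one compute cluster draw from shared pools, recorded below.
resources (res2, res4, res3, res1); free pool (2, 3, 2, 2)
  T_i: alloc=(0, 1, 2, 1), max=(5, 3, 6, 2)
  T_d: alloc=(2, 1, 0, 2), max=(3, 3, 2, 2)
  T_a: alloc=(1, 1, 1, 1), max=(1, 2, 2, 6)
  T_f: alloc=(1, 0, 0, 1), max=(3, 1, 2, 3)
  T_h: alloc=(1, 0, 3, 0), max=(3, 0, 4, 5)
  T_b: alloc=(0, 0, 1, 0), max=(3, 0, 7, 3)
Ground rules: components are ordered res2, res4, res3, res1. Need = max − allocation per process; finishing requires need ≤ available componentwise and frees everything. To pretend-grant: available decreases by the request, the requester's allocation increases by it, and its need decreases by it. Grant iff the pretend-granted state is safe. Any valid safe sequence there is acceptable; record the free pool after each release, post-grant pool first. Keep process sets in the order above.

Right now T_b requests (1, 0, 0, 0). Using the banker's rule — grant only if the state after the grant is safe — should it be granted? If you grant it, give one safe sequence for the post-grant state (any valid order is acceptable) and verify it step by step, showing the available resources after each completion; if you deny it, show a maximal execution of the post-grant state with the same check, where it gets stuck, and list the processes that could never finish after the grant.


GRANT: granting preserves safety; a valid post-grant sequence is T_d, T_f, T_a, T_h, T_b, T_i.
Key observation: the grant leaves (1, 3, 2, 2) free — enough for T_d, whose release restarts the cascade.
Step-by-step check of the post-grant state:
  pool = (1, 3, 2, 2)
  run T_d (needs (1, 2, 2, 0), free (1, 3, 2, 2)); after release of (2, 1, 0, 2) the pool is (3, 4, 2, 4)
  run T_f (needs (2, 1, 2, 2), free (3, 4, 2, 4)); after release of (1, 0, 0, 1) the pool is (4, 4, 2, 5)
  run T_a (needs (0, 1, 1, 5), free (4, 4, 2, 5)); after release of (1, 1, 1, 1) the pool is (5, 5, 3, 6)
  run T_h (needs (2, 0, 1, 5), free (5, 5, 3, 6)); after release of (1, 0, 3, 0) the pool is (6, 5, 6, 6)
  run T_b (needs (2, 0, 6, 3), free (6, 5, 6, 6)); after release of (1, 0, 1, 0) the pool is (7, 5, 7, 6)
  run T_i (needs (5, 2, 4, 1), free (7, 5, 7, 6)); after release of (0, 1, 2, 1) the pool is (7, 6, 9, 7)
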